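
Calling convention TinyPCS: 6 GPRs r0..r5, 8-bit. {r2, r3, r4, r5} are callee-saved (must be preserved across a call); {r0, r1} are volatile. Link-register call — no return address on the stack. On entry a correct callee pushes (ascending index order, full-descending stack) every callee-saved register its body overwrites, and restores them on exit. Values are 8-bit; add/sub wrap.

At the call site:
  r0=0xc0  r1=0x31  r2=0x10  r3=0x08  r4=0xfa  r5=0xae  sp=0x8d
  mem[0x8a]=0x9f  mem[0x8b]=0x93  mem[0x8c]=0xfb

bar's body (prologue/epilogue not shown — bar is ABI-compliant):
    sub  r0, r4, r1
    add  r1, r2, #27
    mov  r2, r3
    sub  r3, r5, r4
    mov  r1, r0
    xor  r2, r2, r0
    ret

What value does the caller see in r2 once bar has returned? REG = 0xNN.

prologue: push r2 → mem[0x8c]=0x10, sp=0x8c
prologue: push r3 → mem[0x8b]=0x08, sp=0x8b
body[0] sub  r0, r4, r1 → r0=0xc9
body[1] add  r1, r2, #27 → r1=0x2b
body[2] mov  r2, r3 → r2=0x08
body[3] sub  r3, r5, r4 → r3=0xb4
body[4] mov  r1, r0 → r1=0xc9
body[5] xor  r2, r2, r0 → r2=0xc1
epilogue: pop r3=0x08, sp=0x8c
epilogue: pop r2=0x10, sp=0x8d
r2 is callee-saved → restored

REG = 0x10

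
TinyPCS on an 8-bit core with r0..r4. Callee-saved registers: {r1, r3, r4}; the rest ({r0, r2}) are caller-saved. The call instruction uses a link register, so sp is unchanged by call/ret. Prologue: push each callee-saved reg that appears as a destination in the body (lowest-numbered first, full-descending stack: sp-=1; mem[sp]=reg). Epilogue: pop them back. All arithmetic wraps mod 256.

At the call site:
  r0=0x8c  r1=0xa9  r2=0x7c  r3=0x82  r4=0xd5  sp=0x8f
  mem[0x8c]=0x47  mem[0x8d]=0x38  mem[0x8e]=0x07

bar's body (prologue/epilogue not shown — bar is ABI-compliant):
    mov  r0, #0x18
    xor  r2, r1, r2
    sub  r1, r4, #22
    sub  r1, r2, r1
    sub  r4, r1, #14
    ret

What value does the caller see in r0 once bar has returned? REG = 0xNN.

REG = 0x18

prologue: push r1 → mem[0x8e]=0xa9, sp=0x8e
prologue: push r4 → mem[0x8d]=0xd5, sp=0x8d
body[0] mov  r0, #0x18 → r0=0x18
body[1] xor  r2, r1, r2 → r2=0xd5
body[2] sub  r1, r4, #22 → r1=0xbf
body[3] sub  r1, r2, r1 → r1=0x16
body[4] sub  r4, r1, #14 → r4=0x08
epilogue: pop r4=0xd5, sp=0x8e
epilogue: pop r1=0xa9, sp=0x8f
r0 is caller-saved → body value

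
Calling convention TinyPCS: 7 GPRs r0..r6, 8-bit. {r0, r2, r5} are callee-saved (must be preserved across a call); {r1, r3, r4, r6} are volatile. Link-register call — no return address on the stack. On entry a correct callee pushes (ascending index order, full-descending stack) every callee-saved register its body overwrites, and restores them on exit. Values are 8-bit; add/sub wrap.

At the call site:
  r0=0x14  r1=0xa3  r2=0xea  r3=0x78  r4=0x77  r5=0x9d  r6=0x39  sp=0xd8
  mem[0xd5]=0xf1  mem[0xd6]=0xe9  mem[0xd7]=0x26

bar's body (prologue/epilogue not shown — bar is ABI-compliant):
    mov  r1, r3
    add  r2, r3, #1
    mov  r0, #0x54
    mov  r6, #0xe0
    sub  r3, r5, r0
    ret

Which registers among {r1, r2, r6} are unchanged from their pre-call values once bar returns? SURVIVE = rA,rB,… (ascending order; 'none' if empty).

SURVIVE = r2

prologue: push r0 -> mem[0xd7]=0x14, sp=0xd7
prologue: push r2 -> mem[0xd6]=0xea, sp=0xd6
body[0] mov  r1, r3 -> r1=0x78
body[1] add  r2, r3, #1 -> r2=0x79
body[2] mov  r0, #0x54 -> r0=0x54
body[3] mov  r6, #0xe0 -> r6=0xe0
body[4] sub  r3, r5, r0 -> r3=0x49
epilogue: pop r2=0xea, sp=0xd7
epilogue: pop r0=0x14, sp=0xd8
r1: caller-saved, written=True
r2: callee-saved, written=True
r6: caller-saved, written=True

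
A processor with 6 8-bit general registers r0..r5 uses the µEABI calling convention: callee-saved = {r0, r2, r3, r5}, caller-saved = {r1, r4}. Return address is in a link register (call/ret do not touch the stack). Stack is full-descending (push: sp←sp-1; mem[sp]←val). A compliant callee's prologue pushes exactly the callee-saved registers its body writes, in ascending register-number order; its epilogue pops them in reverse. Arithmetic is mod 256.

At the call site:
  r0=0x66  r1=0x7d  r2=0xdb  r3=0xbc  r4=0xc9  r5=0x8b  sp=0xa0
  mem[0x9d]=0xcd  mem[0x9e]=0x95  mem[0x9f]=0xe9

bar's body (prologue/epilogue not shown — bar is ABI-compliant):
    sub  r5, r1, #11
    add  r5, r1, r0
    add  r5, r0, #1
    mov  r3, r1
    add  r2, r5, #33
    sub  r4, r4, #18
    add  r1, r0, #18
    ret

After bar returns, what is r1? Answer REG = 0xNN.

REG = 0x78

prologue: push r2 -> mem[0x9f]=0xdb, sp=0x9f
prologue: push r3 -> mem[0x9e]=0xbc, sp=0x9e
prologue: push r5 -> mem[0x9d]=0x8b, sp=0x9d
body[0] sub  r5, r1, #11 -> r5=0x72
body[1] add  r5, r1, r0 -> r5=0xe3
body[2] add  r5, r0, #1 -> r5=0x67
body[3] mov  r3, r1 -> r3=0x7d
body[4] add  r2, r5, #33 -> r2=0x88
body[5] sub  r4, r4, #18 -> r4=0xb7
body[6] add  r1, r0, #18 -> r1=0x78
epilogue: pop r5=0x8b, sp=0x9e
epilogue: pop r3=0xbc, sp=0x9f
epilogue: pop r2=0xdb, sp=0xa0
r1 is caller-saved -> body value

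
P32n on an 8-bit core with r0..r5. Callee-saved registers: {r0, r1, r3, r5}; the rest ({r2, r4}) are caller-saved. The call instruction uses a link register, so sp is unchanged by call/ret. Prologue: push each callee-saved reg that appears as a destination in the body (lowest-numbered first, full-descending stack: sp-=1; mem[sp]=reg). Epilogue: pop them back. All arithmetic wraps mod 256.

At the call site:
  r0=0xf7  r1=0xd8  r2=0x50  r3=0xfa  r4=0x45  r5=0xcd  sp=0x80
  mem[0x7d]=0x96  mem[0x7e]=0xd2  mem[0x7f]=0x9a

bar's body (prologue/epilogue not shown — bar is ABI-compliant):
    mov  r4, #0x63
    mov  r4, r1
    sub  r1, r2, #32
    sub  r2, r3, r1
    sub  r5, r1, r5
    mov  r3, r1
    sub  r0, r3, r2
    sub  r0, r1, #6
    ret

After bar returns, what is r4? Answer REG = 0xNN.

REG = 0xd8

prologue: push r0 -> mem[0x7f]=0xf7, sp=0x7f
prologue: push r1 -> mem[0x7e]=0xd8, sp=0x7e
prologue: push r3 -> mem[0x7d]=0xfa, sp=0x7d
prologue: push r5 -> mem[0x7c]=0xcd, sp=0x7c
body[0] mov  r4, #0x63 -> r4=0x63
body[1] mov  r4, r1 -> r4=0xd8
body[2] sub  r1, r2, #32 -> r1=0x30
body[3] sub  r2, r3, r1 -> r2=0xca
body[4] sub  r5, r1, r5 -> r5=0x63
body[5] mov  r3, r1 -> r3=0x30
body[6] sub  r0, r3, r2 -> r0=0x66
body[7] sub  r0, r1, #6 -> r0=0x2a
epilogue: pop r5=0xcd, sp=0x7d
epilogue: pop r3=0xfa, sp=0x7e
epilogue: pop r1=0xd8, sp=0x7f
epilogue: pop r0=0xf7, sp=0x80
r4 is caller-saved -> body value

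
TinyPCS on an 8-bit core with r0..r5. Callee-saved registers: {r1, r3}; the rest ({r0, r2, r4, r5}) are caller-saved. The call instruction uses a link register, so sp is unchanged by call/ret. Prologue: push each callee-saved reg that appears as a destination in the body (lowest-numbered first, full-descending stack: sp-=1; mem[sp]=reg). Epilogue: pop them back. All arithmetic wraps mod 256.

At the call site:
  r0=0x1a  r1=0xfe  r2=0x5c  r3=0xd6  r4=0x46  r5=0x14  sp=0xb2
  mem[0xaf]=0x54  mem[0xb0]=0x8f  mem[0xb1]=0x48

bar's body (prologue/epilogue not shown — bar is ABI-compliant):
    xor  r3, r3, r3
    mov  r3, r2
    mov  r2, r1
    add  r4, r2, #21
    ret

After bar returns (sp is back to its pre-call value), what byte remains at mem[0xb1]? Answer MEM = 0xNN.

prologue: push r3 -> mem[0xb1]=0xd6, sp=0xb1
body[0] xor  r3, r3, r3 -> r3=0x00
body[1] mov  r3, r2 -> r3=0x5c
body[2] mov  r2, r1 -> r2=0xfe
body[3] add  r4, r2, #21 -> r4=0x13
epilogue: pop r3=0xd6, sp=0xb2
prologue pushed ['r3'] at ['0xb1']

MEM = 0xd6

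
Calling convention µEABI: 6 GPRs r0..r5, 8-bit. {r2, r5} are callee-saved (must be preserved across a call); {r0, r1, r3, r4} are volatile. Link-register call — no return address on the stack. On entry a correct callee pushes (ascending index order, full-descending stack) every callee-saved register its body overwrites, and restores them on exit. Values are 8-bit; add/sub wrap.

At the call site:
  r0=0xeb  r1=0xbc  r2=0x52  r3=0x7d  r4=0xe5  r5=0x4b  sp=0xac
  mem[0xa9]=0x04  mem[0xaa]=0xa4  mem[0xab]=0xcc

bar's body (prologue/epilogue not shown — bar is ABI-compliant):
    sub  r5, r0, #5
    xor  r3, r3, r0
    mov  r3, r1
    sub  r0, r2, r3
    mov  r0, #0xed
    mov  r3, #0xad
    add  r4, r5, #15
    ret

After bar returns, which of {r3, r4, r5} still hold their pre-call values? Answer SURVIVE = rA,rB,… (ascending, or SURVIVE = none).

prologue: push r5 → mem[0xab]=0x4b, sp=0xab
body[0] sub  r5, r0, #5 → r5=0xe6
body[1] xor  r3, r3, r0 → r3=0x96
body[2] mov  r3, r1 → r3=0xbc
body[3] sub  r0, r2, r3 → r0=0x96
body[4] mov  r0, #0xed → r0=0xed
body[5] mov  r3, #0xad → r3=0xad
body[6] add  r4, r5, #15 → r4=0xf5
epilogue: pop r5=0x4b, sp=0xac
r3: caller-saved, written=True
r4: caller-saved, written=True
r5: callee-saved, written=True

SURVIVE = r5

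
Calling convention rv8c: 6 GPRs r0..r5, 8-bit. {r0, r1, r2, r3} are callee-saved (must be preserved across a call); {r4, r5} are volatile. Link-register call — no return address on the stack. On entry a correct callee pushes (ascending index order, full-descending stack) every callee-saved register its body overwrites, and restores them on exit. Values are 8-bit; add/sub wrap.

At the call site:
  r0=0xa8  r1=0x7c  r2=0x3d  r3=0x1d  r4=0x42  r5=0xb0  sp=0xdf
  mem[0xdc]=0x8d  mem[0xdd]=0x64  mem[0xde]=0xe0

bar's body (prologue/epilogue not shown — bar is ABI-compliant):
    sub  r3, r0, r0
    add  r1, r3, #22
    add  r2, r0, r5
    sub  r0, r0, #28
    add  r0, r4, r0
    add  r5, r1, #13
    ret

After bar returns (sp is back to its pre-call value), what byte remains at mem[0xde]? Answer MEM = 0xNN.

MEM = 0xa8

prologue: push r0 → mem[0xde]=0xa8, sp=0xde
prologue: push r1 → mem[0xdd]=0x7c, sp=0xdd
prologue: push r2 → mem[0xdc]=0x3d, sp=0xdc
prologue: push r3 → mem[0xdb]=0x1d, sp=0xdb
body[0] sub  r3, r0, r0 → r3=0x00
body[1] add  r1, r3, #22 → r1=0x16
body[2] add  r2, r0, r5 → r2=0x58
body[3] sub  r0, r0, #28 → r0=0x8c
body[4] add  r0, r4, r0 → r0=0xce
body[5] add  r5, r1, #13 → r5=0x23
epilogue: pop r3=0x1d, sp=0xdc
epilogue: pop r2=0x3d, sp=0xdd
epilogue: pop r1=0x7c, sp=0xde
epilogue: pop r0=0xa8, sp=0xdf
prologue pushed ['r0', 'r1', 'r2', 'r3'] at ['0xde', '0xdd', '0xdc', '0xdb']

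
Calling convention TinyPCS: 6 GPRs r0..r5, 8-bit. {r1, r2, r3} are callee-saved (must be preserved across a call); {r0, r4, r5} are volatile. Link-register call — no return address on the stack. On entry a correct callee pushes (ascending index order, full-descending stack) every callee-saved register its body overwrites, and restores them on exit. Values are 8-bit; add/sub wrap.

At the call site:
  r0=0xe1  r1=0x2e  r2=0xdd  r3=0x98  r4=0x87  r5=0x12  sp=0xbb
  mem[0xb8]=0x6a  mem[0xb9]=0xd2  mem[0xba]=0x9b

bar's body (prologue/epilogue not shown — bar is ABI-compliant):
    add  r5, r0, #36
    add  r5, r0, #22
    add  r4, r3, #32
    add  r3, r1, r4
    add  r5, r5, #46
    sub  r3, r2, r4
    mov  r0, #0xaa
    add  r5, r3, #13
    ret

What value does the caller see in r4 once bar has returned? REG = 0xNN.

REG = 0xb8

prologue: push r3 → mem[0xba]=0x98, sp=0xba
body[0] add  r5, r0, #36 → r5=0x05
body[1] add  r5, r0, #22 → r5=0xf7
body[2] add  r4, r3, #32 → r4=0xb8
body[3] add  r3, r1, r4 → r3=0xe6
body[4] add  r5, r5, #46 → r5=0x25
body[5] sub  r3, r2, r4 → r3=0x25
body[6] mov  r0, #0xaa → r0=0xaa
body[7] add  r5, r3, #13 → r5=0x32
epilogue: pop r3=0x98, sp=0xbb
r4 is caller-saved → body value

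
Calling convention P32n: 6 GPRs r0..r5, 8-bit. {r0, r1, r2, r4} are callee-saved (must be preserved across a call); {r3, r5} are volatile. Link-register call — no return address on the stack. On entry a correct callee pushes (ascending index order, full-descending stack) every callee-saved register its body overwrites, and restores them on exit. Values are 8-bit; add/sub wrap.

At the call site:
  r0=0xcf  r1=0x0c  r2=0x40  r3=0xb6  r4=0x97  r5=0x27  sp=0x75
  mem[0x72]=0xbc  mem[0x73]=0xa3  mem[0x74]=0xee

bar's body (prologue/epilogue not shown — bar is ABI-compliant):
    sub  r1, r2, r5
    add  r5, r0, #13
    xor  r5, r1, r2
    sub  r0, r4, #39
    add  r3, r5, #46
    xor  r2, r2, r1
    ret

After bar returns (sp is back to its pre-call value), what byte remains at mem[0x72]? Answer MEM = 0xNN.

MEM = 0x40

prologue: push r0 -> mem[0x74]=0xcf, sp=0x74
prologue: push r1 -> mem[0x73]=0x0c, sp=0x73
prologue: push r2 -> mem[0x72]=0x40, sp=0x72
body[0] sub  r1, r2, r5 -> r1=0x19
body[1] add  r5, r0, #13 -> r5=0xdc
body[2] xor  r5, r1, r2 -> r5=0x59
body[3] sub  r0, r4, #39 -> r0=0x70
body[4] add  r3, r5, #46 -> r3=0x87
body[5] xor  r2, r2, r1 -> r2=0x59
epilogue: pop r2=0x40, sp=0x73
epilogue: pop r1=0x0c, sp=0x74
epilogue: pop r0=0xcf, sp=0x75
prologue pushed ['r0', 'r1', 'r2'] at ['0x74', '0x73', '0x72']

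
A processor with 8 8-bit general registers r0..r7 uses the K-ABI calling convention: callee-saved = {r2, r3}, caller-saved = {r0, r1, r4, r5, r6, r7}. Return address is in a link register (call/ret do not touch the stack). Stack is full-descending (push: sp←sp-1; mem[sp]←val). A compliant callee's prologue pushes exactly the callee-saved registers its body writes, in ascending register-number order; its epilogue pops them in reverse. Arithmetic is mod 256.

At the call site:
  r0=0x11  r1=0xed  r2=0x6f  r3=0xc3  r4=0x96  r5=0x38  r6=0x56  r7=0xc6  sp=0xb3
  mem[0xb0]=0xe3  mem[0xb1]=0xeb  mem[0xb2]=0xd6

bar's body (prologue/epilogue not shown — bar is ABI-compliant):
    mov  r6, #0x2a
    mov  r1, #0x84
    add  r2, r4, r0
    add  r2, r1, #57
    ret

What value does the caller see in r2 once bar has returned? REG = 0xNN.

REG = 0x6f

prologue: push r2 → mem[0xb2]=0x6f, sp=0xb2
body[0] mov  r6, #0x2a → r6=0x2a
body[1] mov  r1, #0x84 → r1=0x84
body[2] add  r2, r4, r0 → r2=0xa7
body[3] add  r2, r1, #57 → r2=0xbd
epilogue: pop r2=0x6f, sp=0xb3
r2 is callee-saved → restored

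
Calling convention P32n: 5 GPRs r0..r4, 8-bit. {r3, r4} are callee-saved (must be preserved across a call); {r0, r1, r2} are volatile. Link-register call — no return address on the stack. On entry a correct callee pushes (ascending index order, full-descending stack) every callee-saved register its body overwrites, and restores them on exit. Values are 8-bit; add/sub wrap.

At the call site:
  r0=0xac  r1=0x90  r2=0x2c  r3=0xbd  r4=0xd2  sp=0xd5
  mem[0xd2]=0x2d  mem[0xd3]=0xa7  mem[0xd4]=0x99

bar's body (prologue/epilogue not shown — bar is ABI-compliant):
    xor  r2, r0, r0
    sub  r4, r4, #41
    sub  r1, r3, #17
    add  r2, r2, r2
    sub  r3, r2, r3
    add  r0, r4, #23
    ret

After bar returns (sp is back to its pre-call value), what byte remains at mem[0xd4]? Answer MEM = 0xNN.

prologue: push r3 -> mem[0xd4]=0xbd, sp=0xd4
prologue: push r4 -> mem[0xd3]=0xd2, sp=0xd3
body[0] xor  r2, r0, r0 -> r2=0x00
body[1] sub  r4, r4, #41 -> r4=0xa9
body[2] sub  r1, r3, #17 -> r1=0xac
body[3] add  r2, r2, r2 -> r2=0x00
body[4] sub  r3, r2, r3 -> r3=0x43
body[5] add  r0, r4, #23 -> r0=0xc0
epilogue: pop r4=0xd2, sp=0xd4
epilogue: pop r3=0xbd, sp=0xd5
prologue pushed ['r3', 'r4'] at ['0xd4', '0xd3']

MEM = 0xbd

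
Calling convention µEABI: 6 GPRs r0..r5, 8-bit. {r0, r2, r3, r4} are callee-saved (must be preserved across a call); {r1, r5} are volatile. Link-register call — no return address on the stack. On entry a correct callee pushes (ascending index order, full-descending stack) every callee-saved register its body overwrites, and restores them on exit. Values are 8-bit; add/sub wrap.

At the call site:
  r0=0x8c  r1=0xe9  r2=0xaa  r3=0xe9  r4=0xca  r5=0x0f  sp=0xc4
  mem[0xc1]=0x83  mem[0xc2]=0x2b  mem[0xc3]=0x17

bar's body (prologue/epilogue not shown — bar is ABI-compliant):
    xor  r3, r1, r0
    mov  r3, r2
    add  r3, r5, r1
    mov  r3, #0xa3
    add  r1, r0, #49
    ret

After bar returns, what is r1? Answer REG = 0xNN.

prologue: push r3 -> mem[0xc3]=0xe9, sp=0xc3
body[0] xor  r3, r1, r0 -> r3=0x65
body[1] mov  r3, r2 -> r3=0xaa
body[2] add  r3, r5, r1 -> r3=0xf8
body[3] mov  r3, #0xa3 -> r3=0xa3
body[4] add  r1, r0, #49 -> r1=0xbd
epilogue: pop r3=0xe9, sp=0xc4
r1 is caller-saved -> body value

REG = 0xbd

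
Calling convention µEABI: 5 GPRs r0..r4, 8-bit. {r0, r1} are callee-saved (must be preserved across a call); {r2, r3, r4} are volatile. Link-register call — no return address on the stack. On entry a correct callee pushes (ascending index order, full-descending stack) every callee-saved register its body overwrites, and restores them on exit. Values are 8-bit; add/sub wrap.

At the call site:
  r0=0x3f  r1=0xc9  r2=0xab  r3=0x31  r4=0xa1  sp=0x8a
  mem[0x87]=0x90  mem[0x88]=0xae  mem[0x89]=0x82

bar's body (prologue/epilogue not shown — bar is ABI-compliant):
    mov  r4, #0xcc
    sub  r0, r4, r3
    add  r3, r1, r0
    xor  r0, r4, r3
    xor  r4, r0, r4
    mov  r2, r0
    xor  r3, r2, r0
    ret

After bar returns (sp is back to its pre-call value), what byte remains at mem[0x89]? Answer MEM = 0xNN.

MEM = 0x3f

prologue: push r0 → mem[0x89]=0x3f, sp=0x89
body[0] mov  r4, #0xcc → r4=0xcc
body[1] sub  r0, r4, r3 → r0=0x9b
body[2] add  r3, r1, r0 → r3=0x64
body[3] xor  r0, r4, r3 → r0=0xa8
body[4] xor  r4, r0, r4 → r4=0x64
body[5] mov  r2, r0 → r2=0xa8
body[6] xor  r3, r2, r0 → r3=0x00
epilogue: pop r0=0x3f, sp=0x8a
prologue pushed ['r0'] at ['0x89']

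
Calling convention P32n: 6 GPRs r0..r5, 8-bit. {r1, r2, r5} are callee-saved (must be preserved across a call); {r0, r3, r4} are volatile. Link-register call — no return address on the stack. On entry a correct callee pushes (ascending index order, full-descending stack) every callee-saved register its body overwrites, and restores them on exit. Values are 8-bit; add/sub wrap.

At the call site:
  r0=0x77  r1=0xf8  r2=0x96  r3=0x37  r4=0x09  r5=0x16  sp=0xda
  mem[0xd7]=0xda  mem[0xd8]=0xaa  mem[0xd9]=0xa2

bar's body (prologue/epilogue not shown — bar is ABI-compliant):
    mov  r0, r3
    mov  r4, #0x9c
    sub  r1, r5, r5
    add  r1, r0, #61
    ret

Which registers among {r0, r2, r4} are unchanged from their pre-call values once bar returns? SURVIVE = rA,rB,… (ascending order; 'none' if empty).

SURVIVE = r2

prologue: push r1 → mem[0xd9]=0xf8, sp=0xd9
body[0] mov  r0, r3 → r0=0x37
body[1] mov  r4, #0x9c → r4=0x9c
body[2] sub  r1, r5, r5 → r1=0x00
body[3] add  r1, r0, #61 → r1=0x74
epilogue: pop r1=0xf8, sp=0xda
r0: caller-saved, written=True
r2: callee-saved, written=False
r4: caller-saved, written=True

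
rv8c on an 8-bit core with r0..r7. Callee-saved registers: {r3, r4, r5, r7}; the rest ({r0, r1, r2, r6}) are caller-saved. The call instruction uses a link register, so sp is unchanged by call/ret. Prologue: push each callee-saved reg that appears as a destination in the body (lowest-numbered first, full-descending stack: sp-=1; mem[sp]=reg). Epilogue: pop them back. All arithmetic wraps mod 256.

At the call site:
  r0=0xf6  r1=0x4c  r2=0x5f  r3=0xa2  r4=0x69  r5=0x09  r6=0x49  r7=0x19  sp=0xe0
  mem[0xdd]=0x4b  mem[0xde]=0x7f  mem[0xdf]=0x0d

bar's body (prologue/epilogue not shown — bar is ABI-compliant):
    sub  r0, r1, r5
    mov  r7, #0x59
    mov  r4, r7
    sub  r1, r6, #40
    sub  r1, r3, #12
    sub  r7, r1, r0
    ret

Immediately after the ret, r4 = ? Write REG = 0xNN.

prologue: push r4 -> mem[0xdf]=0x69, sp=0xdf
prologue: push r7 -> mem[0xde]=0x19, sp=0xde
body[0] sub  r0, r1, r5 -> r0=0x43
body[1] mov  r7, #0x59 -> r7=0x59
body[2] mov  r4, r7 -> r4=0x59
body[3] sub  r1, r6, #40 -> r1=0x21
body[4] sub  r1, r3, #12 -> r1=0x96
body[5] sub  r7, r1, r0 -> r7=0x53
epilogue: pop r7=0x19, sp=0xdf
epilogue: pop r4=0x69, sp=0xe0
r4 is callee-saved -> restored

REG = 0x69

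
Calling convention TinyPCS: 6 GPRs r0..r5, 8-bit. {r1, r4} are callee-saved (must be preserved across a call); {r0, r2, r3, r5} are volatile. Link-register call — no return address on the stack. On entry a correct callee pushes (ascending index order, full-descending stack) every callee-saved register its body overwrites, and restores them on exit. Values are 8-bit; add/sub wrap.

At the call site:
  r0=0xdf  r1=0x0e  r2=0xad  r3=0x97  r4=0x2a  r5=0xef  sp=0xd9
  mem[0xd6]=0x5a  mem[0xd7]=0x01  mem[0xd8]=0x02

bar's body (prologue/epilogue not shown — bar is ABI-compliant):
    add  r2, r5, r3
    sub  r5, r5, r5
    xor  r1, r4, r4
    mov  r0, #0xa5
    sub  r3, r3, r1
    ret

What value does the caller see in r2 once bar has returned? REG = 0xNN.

prologue: push r1 -> mem[0xd8]=0x0e, sp=0xd8
body[0] add  r2, r5, r3 -> r2=0x86
body[1] sub  r5, r5, r5 -> r5=0x00
body[2] xor  r1, r4, r4 -> r1=0x00
body[3] mov  r0, #0xa5 -> r0=0xa5
body[4] sub  r3, r3, r1 -> r3=0x97
epilogue: pop r1=0x0e, sp=0xd9
r2 is caller-saved -> body value

REG = 0x86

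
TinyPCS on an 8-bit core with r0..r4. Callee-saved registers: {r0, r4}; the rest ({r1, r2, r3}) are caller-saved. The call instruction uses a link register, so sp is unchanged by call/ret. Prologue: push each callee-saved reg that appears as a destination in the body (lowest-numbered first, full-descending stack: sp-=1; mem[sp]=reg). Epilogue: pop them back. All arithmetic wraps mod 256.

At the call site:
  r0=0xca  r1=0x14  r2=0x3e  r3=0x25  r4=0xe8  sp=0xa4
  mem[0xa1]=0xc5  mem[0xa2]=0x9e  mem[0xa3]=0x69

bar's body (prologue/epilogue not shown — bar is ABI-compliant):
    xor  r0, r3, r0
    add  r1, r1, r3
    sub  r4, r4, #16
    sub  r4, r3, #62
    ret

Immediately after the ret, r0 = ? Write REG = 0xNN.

prologue: push r0 -> mem[0xa3]=0xca, sp=0xa3
prologue: push r4 -> mem[0xa2]=0xe8, sp=0xa2
body[0] xor  r0, r3, r0 -> r0=0xef
body[1] add  r1, r1, r3 -> r1=0x39
body[2] sub  r4, r4, #16 -> r4=0xd8
body[3] sub  r4, r3, #62 -> r4=0xe7
epilogue: pop r4=0xe8, sp=0xa3
epilogue: pop r0=0xca, sp=0xa4
r0 is callee-saved -> restored

REG = 0xca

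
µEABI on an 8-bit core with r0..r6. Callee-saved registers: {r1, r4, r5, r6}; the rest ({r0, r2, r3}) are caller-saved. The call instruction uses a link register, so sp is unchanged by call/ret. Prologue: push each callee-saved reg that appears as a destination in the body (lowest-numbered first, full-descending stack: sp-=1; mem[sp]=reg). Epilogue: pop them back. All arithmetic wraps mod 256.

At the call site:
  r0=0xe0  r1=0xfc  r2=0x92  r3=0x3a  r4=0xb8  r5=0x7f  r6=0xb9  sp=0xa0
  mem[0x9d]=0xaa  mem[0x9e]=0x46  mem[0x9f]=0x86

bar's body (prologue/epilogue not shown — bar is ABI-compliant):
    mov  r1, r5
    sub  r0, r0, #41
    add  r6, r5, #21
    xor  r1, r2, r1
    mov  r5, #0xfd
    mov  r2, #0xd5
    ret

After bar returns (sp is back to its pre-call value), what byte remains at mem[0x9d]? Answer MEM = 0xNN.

MEM = 0xb9

prologue: push r1 → mem[0x9f]=0xfc, sp=0x9f
prologue: push r5 → mem[0x9e]=0x7f, sp=0x9e
prologue: push r6 → mem[0x9d]=0xb9, sp=0x9d
body[0] mov  r1, r5 → r1=0x7f
body[1] sub  r0, r0, #41 → r0=0xb7
body[2] add  r6, r5, #21 → r6=0x94
body[3] xor  r1, r2, r1 → r1=0xed
body[4] mov  r5, #0xfd → r5=0xfd
body[5] mov  r2, #0xd5 → r2=0xd5
epilogue: pop r6=0xb9, sp=0x9e
epilogue: pop r5=0x7f, sp=0x9f
epilogue: pop r1=0xfc, sp=0xa0
prologue pushed ['r1', 'r5', 'r6'] at ['0x9f', '0x9e', '0x9d']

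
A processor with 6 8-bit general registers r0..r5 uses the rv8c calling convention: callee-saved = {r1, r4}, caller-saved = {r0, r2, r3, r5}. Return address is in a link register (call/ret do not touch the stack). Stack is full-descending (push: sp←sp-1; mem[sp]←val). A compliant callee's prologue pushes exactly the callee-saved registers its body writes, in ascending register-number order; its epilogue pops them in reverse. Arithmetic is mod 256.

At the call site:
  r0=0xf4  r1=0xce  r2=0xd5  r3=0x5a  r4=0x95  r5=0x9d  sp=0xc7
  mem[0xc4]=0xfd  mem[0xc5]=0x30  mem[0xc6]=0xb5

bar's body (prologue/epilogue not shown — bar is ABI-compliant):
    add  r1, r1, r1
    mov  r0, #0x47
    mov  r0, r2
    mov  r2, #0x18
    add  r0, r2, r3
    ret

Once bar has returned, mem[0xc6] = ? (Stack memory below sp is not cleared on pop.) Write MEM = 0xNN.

prologue: push r1 -> mem[0xc6]=0xce, sp=0xc6
body[0] add  r1, r1, r1 -> r1=0x9c
body[1] mov  r0, #0x47 -> r0=0x47
body[2] mov  r0, r2 -> r0=0xd5
body[3] mov  r2, #0x18 -> r2=0x18
body[4] add  r0, r2, r3 -> r0=0x72
epilogue: pop r1=0xce, sp=0xc7
prologue pushed ['r1'] at ['0xc6']

MEM = 0xce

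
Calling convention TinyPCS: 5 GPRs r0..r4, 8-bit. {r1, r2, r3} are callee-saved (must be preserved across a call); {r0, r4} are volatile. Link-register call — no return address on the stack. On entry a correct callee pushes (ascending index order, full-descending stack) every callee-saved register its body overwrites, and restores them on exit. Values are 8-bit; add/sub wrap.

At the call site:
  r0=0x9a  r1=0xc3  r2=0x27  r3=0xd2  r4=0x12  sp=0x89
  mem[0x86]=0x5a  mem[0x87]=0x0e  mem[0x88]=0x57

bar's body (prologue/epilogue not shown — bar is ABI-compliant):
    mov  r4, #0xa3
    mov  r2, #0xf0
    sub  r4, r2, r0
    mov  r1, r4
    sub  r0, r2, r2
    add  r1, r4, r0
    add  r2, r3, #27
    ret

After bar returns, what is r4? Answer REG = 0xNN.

prologue: push r1 → mem[0x88]=0xc3, sp=0x88
prologue: push r2 → mem[0x87]=0x27, sp=0x87
body[0] mov  r4, #0xa3 → r4=0xa3
body[1] mov  r2, #0xf0 → r2=0xf0
body[2] sub  r4, r2, r0 → r4=0x56
body[3] mov  r1, r4 → r1=0x56
body[4] sub  r0, r2, r2 → r0=0x00
body[5] add  r1, r4, r0 → r1=0x56
body[6] add  r2, r3, #27 → r2=0xed
epilogue: pop r2=0x27, sp=0x88
epilogue: pop r1=0xc3, sp=0x89
r4 is caller-saved → body value

REG = 0x56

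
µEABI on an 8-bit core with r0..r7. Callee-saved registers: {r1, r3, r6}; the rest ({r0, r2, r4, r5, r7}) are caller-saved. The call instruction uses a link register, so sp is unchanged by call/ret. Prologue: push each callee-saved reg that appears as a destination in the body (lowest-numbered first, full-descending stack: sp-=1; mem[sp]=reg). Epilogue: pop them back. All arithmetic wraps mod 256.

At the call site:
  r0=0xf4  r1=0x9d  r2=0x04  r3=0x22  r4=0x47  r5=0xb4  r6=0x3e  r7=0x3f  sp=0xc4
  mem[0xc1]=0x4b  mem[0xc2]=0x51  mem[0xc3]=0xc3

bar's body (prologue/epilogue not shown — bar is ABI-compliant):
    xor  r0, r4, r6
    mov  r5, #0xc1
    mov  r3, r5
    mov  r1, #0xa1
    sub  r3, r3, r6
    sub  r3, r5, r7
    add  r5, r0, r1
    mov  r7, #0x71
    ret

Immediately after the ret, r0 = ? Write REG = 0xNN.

prologue: push r1 -> mem[0xc3]=0x9d, sp=0xc3
prologue: push r3 -> mem[0xc2]=0x22, sp=0xc2
body[0] xor  r0, r4, r6 -> r0=0x79
body[1] mov  r5, #0xc1 -> r5=0xc1
body[2] mov  r3, r5 -> r3=0xc1
body[3] mov  r1, #0xa1 -> r1=0xa1
body[4] sub  r3, r3, r6 -> r3=0x83
body[5] sub  r3, r5, r7 -> r3=0x82
body[6] add  r5, r0, r1 -> r5=0x1a
body[7] mov  r7, #0x71 -> r7=0x71
epilogue: pop r3=0x22, sp=0xc3
epilogue: pop r1=0x9d, sp=0xc4
r0 is caller-saved -> body value

REG = 0x79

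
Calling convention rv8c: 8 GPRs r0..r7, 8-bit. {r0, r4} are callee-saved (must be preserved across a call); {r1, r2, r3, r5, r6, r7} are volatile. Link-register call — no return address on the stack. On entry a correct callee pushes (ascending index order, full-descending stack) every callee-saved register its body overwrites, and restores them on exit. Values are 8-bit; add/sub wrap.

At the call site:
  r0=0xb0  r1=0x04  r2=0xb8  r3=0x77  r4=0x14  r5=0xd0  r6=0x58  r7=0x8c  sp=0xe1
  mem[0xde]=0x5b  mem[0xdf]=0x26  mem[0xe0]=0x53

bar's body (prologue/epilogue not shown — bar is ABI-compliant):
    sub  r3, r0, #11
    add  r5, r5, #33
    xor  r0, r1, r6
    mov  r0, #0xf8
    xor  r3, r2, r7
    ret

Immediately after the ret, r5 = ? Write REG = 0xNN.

prologue: push r0 → mem[0xe0]=0xb0, sp=0xe0
body[0] sub  r3, r0, #11 → r3=0xa5
body[1] add  r5, r5, #33 → r5=0xf1
body[2] xor  r0, r1, r6 → r0=0x5c
body[3] mov  r0, #0xf8 → r0=0xf8
body[4] xor  r3, r2, r7 → r3=0x34
epilogue: pop r0=0xb0, sp=0xe1
r5 is caller-saved → body value

REG = 0xf1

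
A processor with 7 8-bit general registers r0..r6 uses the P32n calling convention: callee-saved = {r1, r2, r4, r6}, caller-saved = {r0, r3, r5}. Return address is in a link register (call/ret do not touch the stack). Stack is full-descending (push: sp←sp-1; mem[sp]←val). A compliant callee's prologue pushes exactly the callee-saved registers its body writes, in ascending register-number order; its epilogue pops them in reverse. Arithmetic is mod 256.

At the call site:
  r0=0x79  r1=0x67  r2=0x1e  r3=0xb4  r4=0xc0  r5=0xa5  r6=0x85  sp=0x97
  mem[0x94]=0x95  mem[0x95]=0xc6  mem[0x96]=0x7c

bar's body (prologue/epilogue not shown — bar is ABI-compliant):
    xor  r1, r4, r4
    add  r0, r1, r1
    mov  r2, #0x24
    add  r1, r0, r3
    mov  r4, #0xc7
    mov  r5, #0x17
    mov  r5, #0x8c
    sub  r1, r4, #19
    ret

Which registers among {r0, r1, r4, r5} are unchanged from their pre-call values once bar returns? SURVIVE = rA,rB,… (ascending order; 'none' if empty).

prologue: push r1 → mem[0x96]=0x67, sp=0x96
prologue: push r2 → mem[0x95]=0x1e, sp=0x95
prologue: push r4 → mem[0x94]=0xc0, sp=0x94
body[0] xor  r1, r4, r4 → r1=0x00
body[1] add  r0, r1, r1 → r0=0x00
body[2] mov  r2, #0x24 → r2=0x24
body[3] add  r1, r0, r3 → r1=0xb4
body[4] mov  r4, #0xc7 → r4=0xc7
body[5] mov  r5, #0x17 → r5=0x17
body[6] mov  r5, #0x8c → r5=0x8c
body[7] sub  r1, r4, #19 → r1=0xb4
epilogue: pop r4=0xc0, sp=0x95
epilogue: pop r2=0x1e, sp=0x96
epilogue: pop r1=0x67, sp=0x97
r0: caller-saved, written=True
r1: callee-saved, written=True
r4: callee-saved, written=True
r5: caller-saved, written=True

SURVIVE = r1,r4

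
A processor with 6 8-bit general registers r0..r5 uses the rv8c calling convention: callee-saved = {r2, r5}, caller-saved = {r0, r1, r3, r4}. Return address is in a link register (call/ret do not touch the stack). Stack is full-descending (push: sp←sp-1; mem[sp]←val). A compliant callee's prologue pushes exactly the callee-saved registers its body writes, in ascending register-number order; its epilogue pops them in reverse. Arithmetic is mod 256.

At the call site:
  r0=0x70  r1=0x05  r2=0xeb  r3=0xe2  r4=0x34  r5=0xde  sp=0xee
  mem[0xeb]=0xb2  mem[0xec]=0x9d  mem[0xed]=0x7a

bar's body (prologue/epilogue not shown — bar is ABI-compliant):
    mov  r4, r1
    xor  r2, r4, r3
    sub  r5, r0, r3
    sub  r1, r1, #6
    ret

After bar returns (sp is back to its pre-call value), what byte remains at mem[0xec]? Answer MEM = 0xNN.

MEM = 0xde

prologue: push r2 -> mem[0xed]=0xeb, sp=0xed
prologue: push r5 -> mem[0xec]=0xde, sp=0xec
body[0] mov  r4, r1 -> r4=0x05
body[1] xor  r2, r4, r3 -> r2=0xe7
body[2] sub  r5, r0, r3 -> r5=0x8e
body[3] sub  r1, r1, #6 -> r1=0xff
epilogue: pop r5=0xde, sp=0xed
epilogue: pop r2=0xeb, sp=0xee
prologue pushed ['r2', 'r5'] at ['0xed', '0xec']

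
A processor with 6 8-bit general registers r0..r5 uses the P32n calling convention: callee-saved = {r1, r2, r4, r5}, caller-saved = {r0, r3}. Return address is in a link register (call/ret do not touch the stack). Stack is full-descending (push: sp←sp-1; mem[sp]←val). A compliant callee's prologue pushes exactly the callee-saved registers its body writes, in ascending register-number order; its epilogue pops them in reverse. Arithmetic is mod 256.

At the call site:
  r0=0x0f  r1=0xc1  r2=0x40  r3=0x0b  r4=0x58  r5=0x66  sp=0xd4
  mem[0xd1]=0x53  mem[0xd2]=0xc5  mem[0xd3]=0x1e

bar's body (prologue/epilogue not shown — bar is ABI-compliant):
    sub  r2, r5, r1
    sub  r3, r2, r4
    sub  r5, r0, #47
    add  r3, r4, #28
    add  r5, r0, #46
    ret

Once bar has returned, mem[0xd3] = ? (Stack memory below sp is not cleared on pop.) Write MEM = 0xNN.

MEM = 0x40

prologue: push r2 -> mem[0xd3]=0x40, sp=0xd3
prologue: push r5 -> mem[0xd2]=0x66, sp=0xd2
body[0] sub  r2, r5, r1 -> r2=0xa5
body[1] sub  r3, r2, r4 -> r3=0x4d
body[2] sub  r5, r0, #47 -> r5=0xe0
body[3] add  r3, r4, #28 -> r3=0x74
body[4] add  r5, r0, #46 -> r5=0x3d
epilogue: pop r5=0x66, sp=0xd3
epilogue: pop r2=0x40, sp=0xd4
prologue pushed ['r2', 'r5'] at ['0xd3', '0xd2']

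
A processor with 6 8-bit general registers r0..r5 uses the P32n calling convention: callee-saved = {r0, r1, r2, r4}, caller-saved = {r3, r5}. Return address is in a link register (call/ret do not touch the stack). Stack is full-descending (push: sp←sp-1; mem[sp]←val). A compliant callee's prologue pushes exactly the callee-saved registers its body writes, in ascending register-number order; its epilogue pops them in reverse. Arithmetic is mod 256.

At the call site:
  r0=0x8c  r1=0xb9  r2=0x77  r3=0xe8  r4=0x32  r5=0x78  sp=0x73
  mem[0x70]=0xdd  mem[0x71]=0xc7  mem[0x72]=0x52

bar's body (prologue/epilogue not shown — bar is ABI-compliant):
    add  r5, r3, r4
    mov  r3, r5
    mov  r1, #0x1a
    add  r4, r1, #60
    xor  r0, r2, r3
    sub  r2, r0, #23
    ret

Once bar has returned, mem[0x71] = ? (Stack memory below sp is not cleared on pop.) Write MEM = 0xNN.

prologue: push r0 -> mem[0x72]=0x8c, sp=0x72
prologue: push r1 -> mem[0x71]=0xb9, sp=0x71
prologue: push r2 -> mem[0x70]=0x77, sp=0x70
prologue: push r4 -> mem[0x6f]=0x32, sp=0x6f
body[0] add  r5, r3, r4 -> r5=0x1a
body[1] mov  r3, r5 -> r3=0x1a
body[2] mov  r1, #0x1a -> r1=0x1a
body[3] add  r4, r1, #60 -> r4=0x56
body[4] xor  r0, r2, r3 -> r0=0x6d
body[5] sub  r2, r0, #23 -> r2=0x56
epilogue: pop r4=0x32, sp=0x70
epilogue: pop r2=0x77, sp=0x71
epilogue: pop r1=0xb9, sp=0x72
epilogue: pop r0=0x8c, sp=0x73
prologue pushed ['r0', 'r1', 'r2', 'r4'] at ['0x72', '0x71', '0x70', '0x6f']

MEM = 0xb9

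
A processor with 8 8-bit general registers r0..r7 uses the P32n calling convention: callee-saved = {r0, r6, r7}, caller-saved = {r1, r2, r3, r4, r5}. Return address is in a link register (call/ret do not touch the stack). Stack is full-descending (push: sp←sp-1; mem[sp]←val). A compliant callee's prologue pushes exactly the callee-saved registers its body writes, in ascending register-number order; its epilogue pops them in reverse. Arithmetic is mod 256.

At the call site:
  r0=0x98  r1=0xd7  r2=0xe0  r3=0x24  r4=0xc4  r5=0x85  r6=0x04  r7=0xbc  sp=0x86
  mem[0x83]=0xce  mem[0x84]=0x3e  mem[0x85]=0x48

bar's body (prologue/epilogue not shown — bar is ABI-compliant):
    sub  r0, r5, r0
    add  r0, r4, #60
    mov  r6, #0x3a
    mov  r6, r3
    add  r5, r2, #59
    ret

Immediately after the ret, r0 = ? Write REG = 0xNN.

prologue: push r0 -> mem[0x85]=0x98, sp=0x85
prologue: push r6 -> mem[0x84]=0x04, sp=0x84
body[0] sub  r0, r5, r0 -> r0=0xed
body[1] add  r0, r4, #60 -> r0=0x00
body[2] mov  r6, #0x3a -> r6=0x3a
body[3] mov  r6, r3 -> r6=0x24
body[4] add  r5, r2, #59 -> r5=0x1b
epilogue: pop r6=0x04, sp=0x85
epilogue: pop r0=0x98, sp=0x86
r0 is callee-saved -> restored

REG = 0x98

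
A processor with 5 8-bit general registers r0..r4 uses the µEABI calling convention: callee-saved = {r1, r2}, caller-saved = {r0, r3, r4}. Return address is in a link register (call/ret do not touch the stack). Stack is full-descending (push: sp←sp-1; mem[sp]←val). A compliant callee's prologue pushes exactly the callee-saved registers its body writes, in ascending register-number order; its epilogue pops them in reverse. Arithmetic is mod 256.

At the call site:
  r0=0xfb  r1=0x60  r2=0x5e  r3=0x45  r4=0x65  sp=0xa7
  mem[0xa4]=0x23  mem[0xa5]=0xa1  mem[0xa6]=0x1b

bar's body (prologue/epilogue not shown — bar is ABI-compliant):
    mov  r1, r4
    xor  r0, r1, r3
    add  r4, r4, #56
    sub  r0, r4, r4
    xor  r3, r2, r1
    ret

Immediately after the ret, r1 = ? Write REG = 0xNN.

prologue: push r1 → mem[0xa6]=0x60, sp=0xa6
body[0] mov  r1, r4 → r1=0x65
body[1] xor  r0, r1, r3 → r0=0x20
body[2] add  r4, r4, #56 → r4=0x9d
body[3] sub  r0, r4, r4 → r0=0x00
body[4] xor  r3, r2, r1 → r3=0x3b
epilogue: pop r1=0x60, sp=0xa7
r1 is callee-saved → restored

REG = 0x60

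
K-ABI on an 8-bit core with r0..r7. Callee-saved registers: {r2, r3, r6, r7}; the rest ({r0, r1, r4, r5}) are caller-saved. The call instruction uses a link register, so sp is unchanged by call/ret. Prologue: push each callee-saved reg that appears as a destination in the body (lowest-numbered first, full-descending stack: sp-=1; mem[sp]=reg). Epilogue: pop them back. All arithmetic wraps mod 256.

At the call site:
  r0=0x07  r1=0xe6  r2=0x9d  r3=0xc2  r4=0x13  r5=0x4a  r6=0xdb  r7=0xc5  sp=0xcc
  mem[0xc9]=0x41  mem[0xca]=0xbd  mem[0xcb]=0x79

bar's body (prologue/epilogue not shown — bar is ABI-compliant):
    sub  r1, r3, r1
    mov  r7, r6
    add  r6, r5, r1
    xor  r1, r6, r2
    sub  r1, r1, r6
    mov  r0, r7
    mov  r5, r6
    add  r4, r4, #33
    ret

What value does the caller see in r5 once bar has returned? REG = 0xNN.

prologue: push r6 → mem[0xcb]=0xdb, sp=0xcb
prologue: push r7 → mem[0xca]=0xc5, sp=0xca
body[0] sub  r1, r3, r1 → r1=0xdc
body[1] mov  r7, r6 → r7=0xdb
body[2] add  r6, r5, r1 → r6=0x26
body[3] xor  r1, r6, r2 → r1=0xbb
body[4] sub  r1, r1, r6 → r1=0x95
body[5] mov  r0, r7 → r0=0xdb
body[6] mov  r5, r6 → r5=0x26
body[7] add  r4, r4, #33 → r4=0x34
epilogue: pop r7=0xc5, sp=0xcb
epilogue: pop r6=0xdb, sp=0xcc
r5 is caller-saved → body value

REG = 0x26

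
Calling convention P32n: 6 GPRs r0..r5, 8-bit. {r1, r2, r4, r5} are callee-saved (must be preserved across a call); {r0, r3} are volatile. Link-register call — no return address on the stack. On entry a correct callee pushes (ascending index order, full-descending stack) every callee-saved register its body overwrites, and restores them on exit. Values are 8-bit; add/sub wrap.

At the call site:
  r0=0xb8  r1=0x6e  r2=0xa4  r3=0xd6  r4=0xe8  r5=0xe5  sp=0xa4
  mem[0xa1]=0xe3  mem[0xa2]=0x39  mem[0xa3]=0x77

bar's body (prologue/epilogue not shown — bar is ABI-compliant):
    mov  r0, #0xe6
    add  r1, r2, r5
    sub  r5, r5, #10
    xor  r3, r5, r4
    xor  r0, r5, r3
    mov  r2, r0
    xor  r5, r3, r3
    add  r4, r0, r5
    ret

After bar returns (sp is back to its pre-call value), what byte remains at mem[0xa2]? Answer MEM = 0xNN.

MEM = 0xa4

prologue: push r1 -> mem[0xa3]=0x6e, sp=0xa3
prologue: push r2 -> mem[0xa2]=0xa4, sp=0xa2
prologue: push r4 -> mem[0xa1]=0xe8, sp=0xa1
prologue: push r5 -> mem[0xa0]=0xe5, sp=0xa0
body[0] mov  r0, #0xe6 -> r0=0xe6
body[1] add  r1, r2, r5 -> r1=0x89
body[2] sub  r5, r5, #10 -> r5=0xdb
body[3] xor  r3, r5, r4 -> r3=0x33
body[4] xor  r0, r5, r3 -> r0=0xe8
body[5] mov  r2, r0 -> r2=0xe8
body[6] xor  r5, r3, r3 -> r5=0x00
body[7] add  r4, r0, r5 -> r4=0xe8
epilogue: pop r5=0xe5, sp=0xa1
epilogue: pop r4=0xe8, sp=0xa2
epilogue: pop r2=0xa4, sp=0xa3
epilogue: pop r1=0x6e, sp=0xa4
prologue pushed ['r1', 'r2', 'r4', 'r5'] at ['0xa3', '0xa2', '0xa1', '0xa0']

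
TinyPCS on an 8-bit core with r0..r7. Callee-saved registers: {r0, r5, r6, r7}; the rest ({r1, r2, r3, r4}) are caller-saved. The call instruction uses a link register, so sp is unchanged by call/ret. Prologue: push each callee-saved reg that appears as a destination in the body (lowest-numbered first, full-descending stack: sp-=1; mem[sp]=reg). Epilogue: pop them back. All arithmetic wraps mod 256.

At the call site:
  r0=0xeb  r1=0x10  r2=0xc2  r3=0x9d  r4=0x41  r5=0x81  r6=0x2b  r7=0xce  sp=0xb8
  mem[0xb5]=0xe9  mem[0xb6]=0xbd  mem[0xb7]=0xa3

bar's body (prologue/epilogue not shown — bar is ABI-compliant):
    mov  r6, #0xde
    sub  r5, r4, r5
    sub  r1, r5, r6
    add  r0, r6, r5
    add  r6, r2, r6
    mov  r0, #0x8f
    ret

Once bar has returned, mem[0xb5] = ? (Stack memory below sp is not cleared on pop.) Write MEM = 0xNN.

MEM = 0x2b

prologue: push r0 -> mem[0xb7]=0xeb, sp=0xb7
prologue: push r5 -> mem[0xb6]=0x81, sp=0xb6
prologue: push r6 -> mem[0xb5]=0x2b, sp=0xb5
body[0] mov  r6, #0xde -> r6=0xde
body[1] sub  r5, r4, r5 -> r5=0xc0
body[2] sub  r1, r5, r6 -> r1=0xe2
body[3] add  r0, r6, r5 -> r0=0x9e
body[4] add  r6, r2, r6 -> r6=0xa0
body[5] mov  r0, #0x8f -> r0=0x8f
epilogue: pop r6=0x2b, sp=0xb6
epilogue: pop r5=0x81, sp=0xb7
epilogue: pop r0=0xeb, sp=0xb8
prologue pushed ['r0', 'r5', 'r6'] at ['0xb7', '0xb6', '0xb5']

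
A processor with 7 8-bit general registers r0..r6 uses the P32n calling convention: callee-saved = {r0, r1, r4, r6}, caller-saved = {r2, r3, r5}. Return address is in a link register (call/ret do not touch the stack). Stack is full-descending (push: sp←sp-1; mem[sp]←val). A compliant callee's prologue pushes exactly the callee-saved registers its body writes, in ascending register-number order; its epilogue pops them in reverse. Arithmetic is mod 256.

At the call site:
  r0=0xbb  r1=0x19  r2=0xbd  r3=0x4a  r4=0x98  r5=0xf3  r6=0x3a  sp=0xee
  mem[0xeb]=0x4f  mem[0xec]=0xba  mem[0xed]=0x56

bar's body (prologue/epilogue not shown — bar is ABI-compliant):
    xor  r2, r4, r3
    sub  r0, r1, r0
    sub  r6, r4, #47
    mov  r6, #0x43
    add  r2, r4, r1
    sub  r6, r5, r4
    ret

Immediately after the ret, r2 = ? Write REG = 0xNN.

prologue: push r0 -> mem[0xed]=0xbb, sp=0xed
prologue: push r6 -> mem[0xec]=0x3a, sp=0xec
body[0] xor  r2, r4, r3 -> r2=0xd2
body[1] sub  r0, r1, r0 -> r0=0x5e
body[2] sub  r6, r4, #47 -> r6=0x69
body[3] mov  r6, #0x43 -> r6=0x43
body[4] add  r2, r4, r1 -> r2=0xb1
body[5] sub  r6, r5, r4 -> r6=0x5b
epilogue: pop r6=0x3a, sp=0xed
epilogue: pop r0=0xbb, sp=0xee
r2 is caller-saved -> body value

REG = 0xb1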